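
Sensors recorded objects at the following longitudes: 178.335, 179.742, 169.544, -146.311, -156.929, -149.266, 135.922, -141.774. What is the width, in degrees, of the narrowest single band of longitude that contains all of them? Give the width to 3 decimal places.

Sort the longitudes: -156.929°, -149.266°, -146.311°, -141.774°, +135.922°, +169.544°, +178.335°, +179.742°.
Eastward gaps between consecutive values (wrapping around): 7.663°, 2.955°, 4.537°, 277.696°, 33.622°, 8.791°, 1.407°, 23.329°.
Largest gap = 277.696° ⇒ minimal covering band is its complement: 360° − 277.696° = 82.304°.
Band runs from +135.922° eastward to -141.774°, crossing the antimeridian.

82.304°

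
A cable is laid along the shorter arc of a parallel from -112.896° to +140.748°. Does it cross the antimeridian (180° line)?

Yes

Naïve |140.748 − -112.896| = 253.644° > 180°, so the shorter arc goes the other way round — across 180°.
Signed shortest Δλ = ((140.748 − -112.896 + 180) mod 360) − 180 = -106.356°.
Going west by 106.356° from -112.896° passes through 180° before reaching +140.748°.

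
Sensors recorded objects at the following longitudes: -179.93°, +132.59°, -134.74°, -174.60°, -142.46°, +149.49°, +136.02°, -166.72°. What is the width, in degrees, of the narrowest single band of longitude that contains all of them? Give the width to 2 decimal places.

92.67°

Sort the longitudes: -179.93°, -174.60°, -166.72°, -142.46°, -134.74°, +132.59°, +136.02°, +149.49°.
Eastward gaps between consecutive values (wrapping around): 5.33°, 7.88°, 24.26°, 7.72°, 267.33°, 3.43°, 13.47°, 30.58°.
Largest gap = 267.33° ⇒ minimal covering band is its complement: 360° − 267.33° = 92.67°.
Band runs from +132.59° eastward to -134.74°, crossing the antimeridian.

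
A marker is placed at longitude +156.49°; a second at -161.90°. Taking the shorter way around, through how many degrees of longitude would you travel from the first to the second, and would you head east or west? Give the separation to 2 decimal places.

Raw difference: -161.90 − 156.49 = -318.39°.
Normalise into (−180°, 180°]: -318.39° + 360° = 41.61°.
Positive ⇒ the second point lies to the east; separation 41.61°.

41.61° east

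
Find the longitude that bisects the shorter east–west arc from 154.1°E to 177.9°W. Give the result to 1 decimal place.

168.1°E

Signed shortest Δλ from +154.1° to -177.9° is +28.0°.
Midpoint longitude = +154.1° + (+28.0°)/2 = +154.1° + 14.0° = +168.1°.
(The naïve average (+154.1 + -177.9)/2 = -11.9° is on the wrong side of the globe.)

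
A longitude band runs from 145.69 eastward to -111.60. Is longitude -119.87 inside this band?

Band width going east from +145.69° to -111.60°: ((-111.60 − 145.69) mod 360) = 102.71°.
Offset of -119.87° east of the west edge: ((-119.87 − 145.69) mod 360) = 94.44°.
94.44° ≤ 102.71° ⇒ inside.

Yes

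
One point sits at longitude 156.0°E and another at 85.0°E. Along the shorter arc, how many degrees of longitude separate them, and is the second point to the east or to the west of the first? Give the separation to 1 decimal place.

71.0° west

Raw difference: 85.0 − 156.0 = -71.0°.
Normalise into (−180°, 180°]: -71.0° stays -71.0°.
Negative ⇒ the second point lies to the west; separation 71.0°.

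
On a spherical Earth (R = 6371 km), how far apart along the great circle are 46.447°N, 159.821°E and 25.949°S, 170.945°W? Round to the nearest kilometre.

Δλ = -170.945 − 159.821 = -330.766°; wrapped into (−180°, 180°]: 29.234°.
Δφ = -25.949 − 46.447 = -72.396°.
a = sin²(Δφ/2) + cos φ₁ · cos φ₂ · sin²(Δλ/2) = 0.388238.
c = 2·atan2(√a, √(1−a)) = 1.34537 rad → d = 6371·c ≈ 8571.34 km.

8571 km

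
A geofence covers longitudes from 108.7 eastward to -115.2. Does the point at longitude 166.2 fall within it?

Band width going east from +108.7° to -115.2°: ((-115.2 − 108.7) mod 360) = 136.1°.
Offset of +166.2° east of the west edge: ((166.2 − 108.7) mod 360) = 57.5°.
57.5° ≤ 136.1° ⇒ inside.

Yes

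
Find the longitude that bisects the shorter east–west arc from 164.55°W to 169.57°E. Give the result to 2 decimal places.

Signed shortest Δλ from -164.55° to +169.57° is -25.88°.
Midpoint longitude = -164.55° + (-25.88°)/2 = -164.55° − 12.94° = -177.49°.
(The naïve average (-164.55 + +169.57)/2 = 2.51° is on the wrong side of the globe.)

177.49°W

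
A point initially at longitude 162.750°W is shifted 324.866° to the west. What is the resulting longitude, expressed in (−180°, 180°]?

127.616°W

Start at -162.750°; shift −324.866° → -487.616°.
-487.616° lies outside (−180°, 180°]; add 360° → -127.616°.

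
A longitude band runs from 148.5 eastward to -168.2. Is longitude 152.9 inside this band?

Band width going east from +148.5° to -168.2°: ((-168.2 − 148.5) mod 360) = 43.3°.
Offset of +152.9° east of the west edge: ((152.9 − 148.5) mod 360) = 4.4°.
4.4° ≤ 43.3° ⇒ inside.

Yes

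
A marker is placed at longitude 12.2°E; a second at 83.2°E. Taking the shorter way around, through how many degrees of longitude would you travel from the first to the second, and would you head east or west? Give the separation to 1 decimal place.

71.0° east

Raw difference: 83.2 − 12.2 = 71.0°.
Normalise into (−180°, 180°]: 71.0° stays 71.0°.
Positive ⇒ the second point lies to the east; separation 71.0°.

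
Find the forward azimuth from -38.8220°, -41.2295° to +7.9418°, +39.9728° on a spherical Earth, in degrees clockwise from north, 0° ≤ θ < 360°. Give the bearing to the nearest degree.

78°

Δλ = 39.9728 − -41.2295 = 81.2023°.
θ = atan2( sin Δλ · cos φ₂ , cos φ₁ · sin φ₂ − sin φ₁ · cos φ₂ · cos Δλ )
  = atan2(0.97876, 0.20261) = 78.305° → normalised to [0°, 360°): 78.305°.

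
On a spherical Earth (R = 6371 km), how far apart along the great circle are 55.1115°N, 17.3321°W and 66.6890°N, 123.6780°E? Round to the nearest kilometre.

Δλ = 123.6780 − -17.3321 = 141.0101°.
Δφ = 66.6890 − 55.1115 = 11.5775°.
a = sin²(Δφ/2) + cos φ₁ · cos φ₂ · sin²(Δλ/2) = 0.211310.
c = 2·atan2(√a, √(1−a)) = 0.95528 rad → d = 6371·c ≈ 6086.09 km.

6086 km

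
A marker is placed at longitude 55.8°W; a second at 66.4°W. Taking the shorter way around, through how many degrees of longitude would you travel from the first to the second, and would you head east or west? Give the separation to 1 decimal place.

Raw difference: -66.4 − -55.8 = -10.6°.
Normalise into (−180°, 180°]: -10.6° stays -10.6°.
Negative ⇒ the second point lies to the west; separation 10.6°.

10.6° west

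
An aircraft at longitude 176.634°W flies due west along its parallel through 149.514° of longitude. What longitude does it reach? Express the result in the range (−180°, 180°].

33.852°E

Start at -176.634°; shift −149.514° → -326.148°.
-326.148° lies outside (−180°, 180°]; add 360° → +33.852°.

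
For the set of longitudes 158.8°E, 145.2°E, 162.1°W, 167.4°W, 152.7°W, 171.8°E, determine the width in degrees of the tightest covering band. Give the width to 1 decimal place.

62.1°

Sort the longitudes: -167.4°, -162.1°, -152.7°, +145.2°, +158.8°, +171.8°.
Eastward gaps between consecutive values (wrapping around): 5.3°, 9.4°, 297.9°, 13.6°, 13.0°, 20.8°.
Largest gap = 297.9° ⇒ minimal covering band is its complement: 360° − 297.9° = 62.1°.
Band runs from +145.2° eastward to -152.7°, crossing the antimeridian.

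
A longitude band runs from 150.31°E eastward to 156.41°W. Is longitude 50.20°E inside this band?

Band width going east from +150.31° to -156.41°: ((-156.41 − 150.31) mod 360) = 53.28°.
Offset of +50.20° east of the west edge: ((50.20 − 150.31) mod 360) = 259.89°.
259.89° > 53.28° ⇒ outside.

No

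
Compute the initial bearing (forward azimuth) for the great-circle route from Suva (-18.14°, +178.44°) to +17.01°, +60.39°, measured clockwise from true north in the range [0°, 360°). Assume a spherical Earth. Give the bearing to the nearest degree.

Δλ = 60.39 − 178.44 = -118.05°.
θ = atan2( sin Δλ · cos φ₂ , cos φ₁ · sin φ₂ − sin φ₁ · cos φ₂ · cos Δλ )
  = atan2(-0.84393, 0.13800) = -80.713° → normalised to [0°, 360°): 279.287°.

279°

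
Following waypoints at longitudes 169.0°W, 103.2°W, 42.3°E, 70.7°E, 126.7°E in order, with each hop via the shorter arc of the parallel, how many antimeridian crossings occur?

Leg 1: -169.0° → -103.2°, shortest Δλ = 65.8° (east) — does not cross 180°.
Leg 2: -103.2° → +42.3°, shortest Δλ = 145.5° (east) — does not cross 180°.
Leg 3: +42.3° → +70.7°, shortest Δλ = 28.4° (east) — does not cross 180°.
Leg 4: +70.7° → +126.7°, shortest Δλ = 56.0° (east) — does not cross 180°.
Total crossings: 0.

0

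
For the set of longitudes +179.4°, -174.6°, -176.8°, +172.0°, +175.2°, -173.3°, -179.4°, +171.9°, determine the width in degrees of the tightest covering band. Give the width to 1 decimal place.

Sort the longitudes: -179.4°, -176.8°, -174.6°, -173.3°, +171.9°, +172.0°, +175.2°, +179.4°.
Eastward gaps between consecutive values (wrapping around): 2.6°, 2.2°, 1.3°, 345.2°, 0.1°, 3.2°, 4.2°, 1.2°.
Largest gap = 345.2° ⇒ minimal covering band is its complement: 360° − 345.2° = 14.8°.
Band runs from +171.9° eastward to -173.3°, crossing the antimeridian.

14.8°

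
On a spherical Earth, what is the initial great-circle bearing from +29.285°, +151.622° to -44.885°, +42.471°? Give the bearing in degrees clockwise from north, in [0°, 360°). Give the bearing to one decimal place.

233.1°

Δλ = 42.471 − 151.622 = -109.151°.
θ = atan2( sin Δλ · cos φ₂ , cos φ₁ · sin φ₂ − sin φ₁ · cos φ₂ · cos Δλ )
  = atan2(-0.66931, -0.50180) = -126.860° → normalised to [0°, 360°): 233.140°.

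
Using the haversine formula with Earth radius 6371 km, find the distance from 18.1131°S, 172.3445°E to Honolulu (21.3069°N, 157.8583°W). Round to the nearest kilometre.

Δλ = -157.8583 − 172.3445 = -330.2028°; wrapped into (−180°, 180°]: 29.7972°.
Δφ = 21.3069 − -18.1131 = 39.4200°.
a = sin²(Δφ/2) + cos φ₁ · cos φ₂ · sin²(Δλ/2) = 0.172279.
c = 2·atan2(√a, √(1−a)) = 0.85603 rad → d = 6371·c ≈ 5453.75 km.

5454 km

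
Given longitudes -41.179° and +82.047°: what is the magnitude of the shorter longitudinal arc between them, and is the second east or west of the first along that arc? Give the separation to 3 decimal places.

Raw difference: 82.047 − -41.179 = 123.226°.
Normalise into (−180°, 180°]: 123.226° stays 123.226°.
Positive ⇒ the second point lies to the east; separation 123.226°.

123.226° east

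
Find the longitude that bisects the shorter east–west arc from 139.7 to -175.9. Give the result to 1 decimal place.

+161.9°

Signed shortest Δλ from +139.7° to -175.9° is +44.4°.
Midpoint longitude = +139.7° + (+44.4°)/2 = +139.7° + 22.2° = +161.9°.
(The naïve average (+139.7 + -175.9)/2 = -18.1° is on the wrong side of the globe.)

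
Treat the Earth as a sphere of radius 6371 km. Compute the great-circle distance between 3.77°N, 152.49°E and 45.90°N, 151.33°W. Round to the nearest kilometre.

Δλ = -151.33 − 152.49 = -303.82°; wrapped into (−180°, 180°]: 56.18°.
Δφ = 45.90 − 3.77 = 42.13°.
a = sin²(Δφ/2) + cos φ₁ · cos φ₂ · sin²(Δλ/2) = 0.283143.
c = 2·atan2(√a, √(1−a)) = 1.12218 rad → d = 6371·c ≈ 7149.44 km.

7149 km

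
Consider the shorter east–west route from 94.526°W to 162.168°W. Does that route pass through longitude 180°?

Signed shortest Δλ = ((-162.168 − -94.526 + 180) mod 360) − 180 = -67.642°.
Going west by 67.642° from -94.526° reaches -162.168° without touching 180°.

No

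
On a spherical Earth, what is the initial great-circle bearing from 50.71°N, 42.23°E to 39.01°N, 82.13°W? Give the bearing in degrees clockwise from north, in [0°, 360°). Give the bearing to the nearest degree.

319°

Δλ = -82.13 − 42.23 = -124.36°.
θ = atan2( sin Δλ · cos φ₂ , cos φ₁ · sin φ₂ − sin φ₁ · cos φ₂ · cos Δλ )
  = atan2(-0.64145, 0.73802) = -40.996° → normalised to [0°, 360°): 319.004°.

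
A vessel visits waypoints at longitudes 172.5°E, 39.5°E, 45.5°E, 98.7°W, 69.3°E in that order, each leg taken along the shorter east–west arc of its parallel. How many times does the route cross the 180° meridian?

0

Leg 1: +172.5° → +39.5°, shortest Δλ = -133.0° (west) — does not cross 180°.
Leg 2: +39.5° → +45.5°, shortest Δλ = 6.0° (east) — does not cross 180°.
Leg 3: +45.5° → -98.7°, shortest Δλ = -144.2° (west) — does not cross 180°.
Leg 4: -98.7° → +69.3°, shortest Δλ = 168.0° (east) — does not cross 180°.
Total crossings: 0.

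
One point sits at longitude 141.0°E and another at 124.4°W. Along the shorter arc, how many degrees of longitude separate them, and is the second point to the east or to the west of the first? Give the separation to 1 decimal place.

94.6° east

Raw difference: -124.4 − 141.0 = -265.4°.
Normalise into (−180°, 180°]: -265.4° + 360° = 94.6°.
Positive ⇒ the second point lies to the east; separation 94.6°.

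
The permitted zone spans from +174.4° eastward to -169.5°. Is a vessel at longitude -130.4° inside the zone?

No

Band width going east from +174.4° to -169.5°: ((-169.5 − 174.4) mod 360) = 16.1°.
Offset of -130.4° east of the west edge: ((-130.4 − 174.4) mod 360) = 55.2°.
55.2° > 16.1° ⇒ outside.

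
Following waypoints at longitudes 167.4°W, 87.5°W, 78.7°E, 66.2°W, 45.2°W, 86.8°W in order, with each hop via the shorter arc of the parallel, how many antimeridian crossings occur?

Leg 1: -167.4° → -87.5°, shortest Δλ = 79.9° (east) — does not cross 180°.
Leg 2: -87.5° → +78.7°, shortest Δλ = 166.2° (east) — does not cross 180°.
Leg 3: +78.7° → -66.2°, shortest Δλ = -144.9° (west) — does not cross 180°.
Leg 4: -66.2° → -45.2°, shortest Δλ = 21.0° (east) — does not cross 180°.
Leg 5: -45.2° → -86.8°, shortest Δλ = -41.6° (west) — does not cross 180°.
Total crossings: 0.

0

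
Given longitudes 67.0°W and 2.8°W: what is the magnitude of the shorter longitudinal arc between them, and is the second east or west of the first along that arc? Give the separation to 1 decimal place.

64.2° east

Raw difference: -2.8 − -67.0 = 64.2°.
Normalise into (−180°, 180°]: 64.2° stays 64.2°.
Positive ⇒ the second point lies to the east; separation 64.2°.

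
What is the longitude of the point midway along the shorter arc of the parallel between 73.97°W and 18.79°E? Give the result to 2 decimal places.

Signed shortest Δλ from -73.97° to +18.79° is +92.76°.
Midpoint longitude = -73.97° + (+92.76°)/2 = -73.97° + 46.38° = -27.59°.

27.59°W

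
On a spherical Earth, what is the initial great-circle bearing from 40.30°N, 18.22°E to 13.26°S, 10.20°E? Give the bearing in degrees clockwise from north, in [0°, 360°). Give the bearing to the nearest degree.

Δλ = 10.20 − 18.22 = -8.02°.
θ = atan2( sin Δλ · cos φ₂ , cos φ₁ · sin φ₂ − sin φ₁ · cos φ₂ · cos Δλ )
  = atan2(-0.13580, -0.79832) = -170.346° → normalised to [0°, 360°): 189.654°.

190°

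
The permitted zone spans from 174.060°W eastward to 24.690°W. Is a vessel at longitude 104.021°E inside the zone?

Band width going east from -174.060° to -24.690°: ((-24.690 − -174.060) mod 360) = 149.370°.
Offset of +104.021° east of the west edge: ((104.021 − -174.060) mod 360) = 278.081°.
278.081° > 149.370° ⇒ outside.

No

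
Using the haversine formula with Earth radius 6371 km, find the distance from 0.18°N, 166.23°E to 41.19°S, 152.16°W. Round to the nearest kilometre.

6216 km

Δλ = -152.16 − 166.23 = -318.39°; wrapped into (−180°, 180°]: 41.61°.
Δφ = -41.19 − 0.18 = -41.37°.
a = sin²(Δφ/2) + cos φ₁ · cos φ₂ · sin²(Δλ/2) = 0.219709.
c = 2·atan2(√a, √(1−a)) = 0.97571 rad → d = 6371·c ≈ 6216.24 km.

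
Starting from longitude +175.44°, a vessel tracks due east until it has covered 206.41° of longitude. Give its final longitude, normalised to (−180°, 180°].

Start at +175.44°; shift +206.41° → +381.85°.
+381.85° lies outside (−180°, 180°]; subtract 360° → +21.85°.

+21.85°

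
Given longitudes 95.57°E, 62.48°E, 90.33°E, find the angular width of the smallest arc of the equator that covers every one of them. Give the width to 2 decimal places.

Sort the longitudes: +62.48°, +90.33°, +95.57°.
Eastward gaps between consecutive values (wrapping around): 27.85°, 5.24°, 326.91°.
Largest gap = 326.91° ⇒ minimal covering band is its complement: 360° − 326.91° = 33.09°.
Band runs from +62.48° eastward to +95.57°.

33.09°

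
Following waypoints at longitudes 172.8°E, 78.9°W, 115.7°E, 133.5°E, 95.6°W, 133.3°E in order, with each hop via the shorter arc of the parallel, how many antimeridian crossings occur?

Leg 1: +172.8° → -78.9°, shortest Δλ = 108.3° (east) — crosses 180°.
Leg 2: -78.9° → +115.7°, shortest Δλ = -165.4° (west) — crosses 180°.
Leg 3: +115.7° → +133.5°, shortest Δλ = 17.8° (east) — does not cross 180°.
Leg 4: +133.5° → -95.6°, shortest Δλ = 130.9° (east) — crosses 180°.
Leg 5: -95.6° → +133.3°, shortest Δλ = -131.1° (west) — crosses 180°.
Total crossings: 4.

4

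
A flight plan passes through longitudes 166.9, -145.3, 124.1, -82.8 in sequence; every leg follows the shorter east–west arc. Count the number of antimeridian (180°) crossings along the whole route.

3

Leg 1: +166.9° → -145.3°, shortest Δλ = 47.8° (east) — crosses 180°.
Leg 2: -145.3° → +124.1°, shortest Δλ = -90.6° (west) — crosses 180°.
Leg 3: +124.1° → -82.8°, shortest Δλ = 153.1° (east) — crosses 180°.
Total crossings: 3.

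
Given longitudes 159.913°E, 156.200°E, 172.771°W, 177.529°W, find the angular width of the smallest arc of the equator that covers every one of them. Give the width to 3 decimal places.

31.029°

Sort the longitudes: -177.529°, -172.771°, +156.200°, +159.913°.
Eastward gaps between consecutive values (wrapping around): 4.758°, 328.971°, 3.713°, 22.558°.
Largest gap = 328.971° ⇒ minimal covering band is its complement: 360° − 328.971° = 31.029°.
Band runs from +156.200° eastward to -172.771°, crossing the antimeridian.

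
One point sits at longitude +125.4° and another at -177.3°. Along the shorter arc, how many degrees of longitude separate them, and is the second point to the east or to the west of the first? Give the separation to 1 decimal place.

57.3° east

Raw difference: -177.3 − 125.4 = -302.7°.
Normalise into (−180°, 180°]: -302.7° + 360° = 57.3°.
Positive ⇒ the second point lies to the east; separation 57.3°.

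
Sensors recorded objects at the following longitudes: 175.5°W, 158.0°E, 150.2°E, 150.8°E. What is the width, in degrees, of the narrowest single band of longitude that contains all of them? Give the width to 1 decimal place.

Sort the longitudes: -175.5°, +150.2°, +150.8°, +158.0°.
Eastward gaps between consecutive values (wrapping around): 325.7°, 0.6°, 7.2°, 26.5°.
Largest gap = 325.7° ⇒ minimal covering band is its complement: 360° − 325.7° = 34.3°.
Band runs from +150.2° eastward to -175.5°, crossing the antimeridian.

34.3°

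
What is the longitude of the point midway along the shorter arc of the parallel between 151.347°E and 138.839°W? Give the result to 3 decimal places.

Signed shortest Δλ from +151.347° to -138.839° is +69.814°.
Midpoint longitude = +151.347° + (+69.814°)/2 = +151.347° + 34.907° = +186.254°.
Normalise into (−180°, 180°]: -173.746°.
(The naïve average (+151.347 + -138.839)/2 = 6.254° is on the wrong side of the globe.)

173.746°W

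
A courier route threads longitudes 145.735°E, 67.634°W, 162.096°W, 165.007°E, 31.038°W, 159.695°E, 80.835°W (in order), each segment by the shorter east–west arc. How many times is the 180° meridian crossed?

Leg 1: +145.735° → -67.634°, shortest Δλ = 146.631° (east) — crosses 180°.
Leg 2: -67.634° → -162.096°, shortest Δλ = -94.462° (west) — does not cross 180°.
Leg 3: -162.096° → +165.007°, shortest Δλ = -32.897° (west) — crosses 180°.
Leg 4: +165.007° → -31.038°, shortest Δλ = 163.955° (east) — crosses 180°.
Leg 5: -31.038° → +159.695°, shortest Δλ = -169.267° (west) — crosses 180°.
Leg 6: +159.695° → -80.835°, shortest Δλ = 119.47° (east) — crosses 180°.
Total crossings: 5.

5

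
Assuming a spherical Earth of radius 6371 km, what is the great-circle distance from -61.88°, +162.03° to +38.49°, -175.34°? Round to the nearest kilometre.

Δλ = -175.34 − 162.03 = -337.37°; wrapped into (−180°, 180°]: 22.63°.
Δφ = 38.49 − -61.88 = 100.37°.
a = sin²(Δφ/2) + cos φ₁ · cos φ₂ · sin²(Δλ/2) = 0.604203.
c = 2·atan2(√a, √(1−a)) = 1.78074 rad → d = 6371·c ≈ 11345.11 km.

11345 km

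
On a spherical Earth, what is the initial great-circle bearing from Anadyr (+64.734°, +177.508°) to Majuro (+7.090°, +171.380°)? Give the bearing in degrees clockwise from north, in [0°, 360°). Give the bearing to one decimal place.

Δλ = 171.380 − 177.508 = -6.128°.
θ = atan2( sin Δλ · cos φ₂ , cos φ₁ · sin φ₂ − sin φ₁ · cos φ₂ · cos Δλ )
  = atan2(-0.10593, -0.83961) = -172.809° → normalised to [0°, 360°): 187.191°.

187.2°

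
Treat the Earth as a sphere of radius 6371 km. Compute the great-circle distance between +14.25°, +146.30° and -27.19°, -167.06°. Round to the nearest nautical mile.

3684 nmi

Δλ = -167.06 − 146.30 = -313.36°; wrapped into (−180°, 180°]: 46.64°.
Δφ = -27.19 − 14.25 = -41.44°.
a = sin²(Δφ/2) + cos φ₁ · cos φ₂ · sin²(Δλ/2) = 0.260279.
c = 2·atan2(√a, √(1−a)) = 1.07078 rad → d = 6371·c ≈ 6821.93 km ≈ 3683.55 nmi.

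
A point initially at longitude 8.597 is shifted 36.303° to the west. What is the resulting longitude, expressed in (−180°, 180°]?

Start at +8.597°; shift −36.303° → -27.706°.
-27.706° already lies in (−180°, 180°].

-27.706°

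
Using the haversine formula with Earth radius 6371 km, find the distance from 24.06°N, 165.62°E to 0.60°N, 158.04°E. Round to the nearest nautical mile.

Δλ = 158.04 − 165.62 = -7.58°.
Δφ = 0.60 − 24.06 = -23.46°.
a = sin²(Δφ/2) + cos φ₁ · cos φ₂ · sin²(Δλ/2) = 0.045320.
c = 2·atan2(√a, √(1−a)) = 0.42905 rad → d = 6371·c ≈ 2733.51 km ≈ 1475.98 nmi.

1476 nmi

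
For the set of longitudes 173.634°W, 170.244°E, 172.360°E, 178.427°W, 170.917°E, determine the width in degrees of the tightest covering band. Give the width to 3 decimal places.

16.122°

Sort the longitudes: -178.427°, -173.634°, +170.244°, +170.917°, +172.360°.
Eastward gaps between consecutive values (wrapping around): 4.793°, 343.878°, 0.673°, 1.443°, 9.213°.
Largest gap = 343.878° ⇒ minimal covering band is its complement: 360° − 343.878° = 16.122°.
Band runs from +170.244° eastward to -173.634°, crossing the antimeridian.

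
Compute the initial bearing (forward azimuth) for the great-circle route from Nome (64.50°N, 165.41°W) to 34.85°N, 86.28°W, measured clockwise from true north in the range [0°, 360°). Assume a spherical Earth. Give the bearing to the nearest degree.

82°

Δλ = -86.28 − -165.41 = 79.13°.
θ = atan2( sin Δλ · cos φ₂ , cos φ₁ · sin φ₂ − sin φ₁ · cos φ₂ · cos Δλ )
  = atan2(0.80593, 0.10632) = 82.485° → normalised to [0°, 360°): 82.485°.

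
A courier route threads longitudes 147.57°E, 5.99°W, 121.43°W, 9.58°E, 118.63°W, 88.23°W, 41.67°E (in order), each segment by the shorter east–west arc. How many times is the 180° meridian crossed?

0

Leg 1: +147.57° → -5.99°, shortest Δλ = -153.56° (west) — does not cross 180°.
Leg 2: -5.99° → -121.43°, shortest Δλ = -115.44° (west) — does not cross 180°.
Leg 3: -121.43° → +9.58°, shortest Δλ = 131.01° (east) — does not cross 180°.
Leg 4: +9.58° → -118.63°, shortest Δλ = -128.21° (west) — does not cross 180°.
Leg 5: -118.63° → -88.23°, shortest Δλ = 30.4° (east) — does not cross 180°.
Leg 6: -88.23° → +41.67°, shortest Δλ = 129.9° (east) — does not cross 180°.
Total crossings: 0.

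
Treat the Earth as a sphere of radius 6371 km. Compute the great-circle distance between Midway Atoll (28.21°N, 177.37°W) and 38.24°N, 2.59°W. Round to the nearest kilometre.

Δλ = -2.59 − -177.37 = 174.78°.
Δφ = 38.24 − 28.21 = 10.03°.
a = sin²(Δφ/2) + cos φ₁ · cos φ₂ · sin²(Δλ/2) = 0.698339.
c = 2·atan2(√a, √(1−a)) = 1.97869 rad → d = 6371·c ≈ 12606.25 km.

12606 km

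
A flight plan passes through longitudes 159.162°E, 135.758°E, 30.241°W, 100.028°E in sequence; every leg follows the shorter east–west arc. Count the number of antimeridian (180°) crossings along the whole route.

0

Leg 1: +159.162° → +135.758°, shortest Δλ = -23.404° (west) — does not cross 180°.
Leg 2: +135.758° → -30.241°, shortest Δλ = -165.999° (west) — does not cross 180°.
Leg 3: -30.241° → +100.028°, shortest Δλ = 130.269° (east) — does not cross 180°.
Total crossings: 0.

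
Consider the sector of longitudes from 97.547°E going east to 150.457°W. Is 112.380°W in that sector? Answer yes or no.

Band width going east from +97.547° to -150.457°: ((-150.457 − 97.547) mod 360) = 111.996°.
Offset of -112.380° east of the west edge: ((-112.380 − 97.547) mod 360) = 150.073°.
150.073° > 111.996° ⇒ outside.

No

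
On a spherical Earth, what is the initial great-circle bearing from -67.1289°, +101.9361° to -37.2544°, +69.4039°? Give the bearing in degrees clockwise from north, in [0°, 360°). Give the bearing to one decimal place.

Δλ = 69.4039 − 101.9361 = -32.5322°.
θ = atan2( sin Δλ · cos φ₂ , cos φ₁ · sin φ₂ − sin φ₁ · cos φ₂ · cos Δλ )
  = atan2(-0.42804, 0.38303) = -48.177° → normalised to [0°, 360°): 311.823°.

311.8°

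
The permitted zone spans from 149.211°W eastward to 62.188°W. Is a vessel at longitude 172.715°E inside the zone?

No

Band width going east from -149.211° to -62.188°: ((-62.188 − -149.211) mod 360) = 87.023°.
Offset of +172.715° east of the west edge: ((172.715 − -149.211) mod 360) = 321.926°.
321.926° > 87.023° ⇒ outside.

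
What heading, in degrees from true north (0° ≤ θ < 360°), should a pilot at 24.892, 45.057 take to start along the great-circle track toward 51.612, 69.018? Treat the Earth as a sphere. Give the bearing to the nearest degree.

28°

Δλ = 69.018 − 45.057 = 23.961°.
θ = atan2( sin Δλ · cos φ₂ , cos φ₁ · sin φ₂ − sin φ₁ · cos φ₂ · cos Δλ )
  = atan2(0.25219, 0.47216) = 28.108° → normalised to [0°, 360°): 28.108°.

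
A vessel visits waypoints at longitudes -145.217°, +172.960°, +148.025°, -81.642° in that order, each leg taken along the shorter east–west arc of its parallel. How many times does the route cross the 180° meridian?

Leg 1: -145.217° → +172.960°, shortest Δλ = -41.823° (west) — crosses 180°.
Leg 2: +172.960° → +148.025°, shortest Δλ = -24.935° (west) — does not cross 180°.
Leg 3: +148.025° → -81.642°, shortest Δλ = 130.333° (east) — crosses 180°.
Total crossings: 2.

2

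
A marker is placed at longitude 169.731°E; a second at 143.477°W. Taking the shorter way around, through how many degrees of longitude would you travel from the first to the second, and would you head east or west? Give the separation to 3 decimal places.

Raw difference: -143.477 − 169.731 = -313.208°.
Normalise into (−180°, 180°]: -313.208° + 360° = 46.792°.
Positive ⇒ the second point lies to the east; separation 46.792°.

46.792° east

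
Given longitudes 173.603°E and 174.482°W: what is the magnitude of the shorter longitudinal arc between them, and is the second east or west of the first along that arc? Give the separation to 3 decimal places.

Raw difference: -174.482 − 173.603 = -348.085°.
Normalise into (−180°, 180°]: -348.085° + 360° = 11.915°.
Positive ⇒ the second point lies to the east; separation 11.915°.

11.915° east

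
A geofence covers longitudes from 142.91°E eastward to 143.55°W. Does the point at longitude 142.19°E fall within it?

Band width going east from +142.91° to -143.55°: ((-143.55 − 142.91) mod 360) = 73.54°.
Offset of +142.19° east of the west edge: ((142.19 − 142.91) mod 360) = 359.28°.
359.28° > 73.54° ⇒ outside.

No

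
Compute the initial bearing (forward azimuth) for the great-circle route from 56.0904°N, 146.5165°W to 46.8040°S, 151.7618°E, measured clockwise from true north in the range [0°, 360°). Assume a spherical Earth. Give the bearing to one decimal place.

Δλ = 151.7618 − -146.5165 = 298.2783°; wrapped into (−180°, 180°]: -61.7217°.
θ = atan2( sin Δλ · cos φ₂ , cos φ₁ · sin φ₂ − sin φ₁ · cos φ₂ · cos Δλ )
  = atan2(-0.60281, -0.67584) = -138.269° → normalised to [0°, 360°): 221.731°.

221.7°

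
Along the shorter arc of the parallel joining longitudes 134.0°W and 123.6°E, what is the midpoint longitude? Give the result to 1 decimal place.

Signed shortest Δλ from -134.0° to +123.6° is -102.4°.
Midpoint longitude = -134.0° + (-102.4°)/2 = -134.0° − 51.2° = -185.2°.
Normalise into (−180°, 180°]: +174.8°.
(The naïve average (-134.0 + +123.6)/2 = -5.2° is on the wrong side of the globe.)

174.8°E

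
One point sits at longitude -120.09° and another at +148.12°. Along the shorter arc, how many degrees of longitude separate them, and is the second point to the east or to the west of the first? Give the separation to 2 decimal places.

91.79° west

Raw difference: 148.12 − -120.09 = 268.21°.
Normalise into (−180°, 180°]: 268.21° − 360° = -91.79°.
Negative ⇒ the second point lies to the west; separation 91.79°.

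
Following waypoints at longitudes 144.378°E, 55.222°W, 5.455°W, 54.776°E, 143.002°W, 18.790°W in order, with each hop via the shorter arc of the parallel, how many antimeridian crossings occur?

2

Leg 1: +144.378° → -55.222°, shortest Δλ = 160.4° (east) — crosses 180°.
Leg 2: -55.222° → -5.455°, shortest Δλ = 49.767° (east) — does not cross 180°.
Leg 3: -5.455° → +54.776°, shortest Δλ = 60.231° (east) — does not cross 180°.
Leg 4: +54.776° → -143.002°, shortest Δλ = 162.222° (east) — crosses 180°.
Leg 5: -143.002° → -18.790°, shortest Δλ = 124.212° (east) — does not cross 180°.
Total crossings: 2.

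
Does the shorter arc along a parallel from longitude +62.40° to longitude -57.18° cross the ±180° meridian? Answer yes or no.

Signed shortest Δλ = ((-57.18 − 62.40 + 180) mod 360) − 180 = -119.58°.
Going west by 119.58° from +62.40° reaches -57.18° without touching 180°.

No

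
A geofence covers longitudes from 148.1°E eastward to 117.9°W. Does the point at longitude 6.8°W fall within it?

Band width going east from +148.1° to -117.9°: ((-117.9 − 148.1) mod 360) = 94.0°.
Offset of -6.8° east of the west edge: ((-6.8 − 148.1) mod 360) = 205.1°.
205.1° > 94.0° ⇒ outside.

No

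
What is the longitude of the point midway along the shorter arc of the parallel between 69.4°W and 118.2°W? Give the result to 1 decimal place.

93.8°W

Signed shortest Δλ from -69.4° to -118.2° is -48.8°.
Midpoint longitude = -69.4° + (-48.8°)/2 = -69.4° − 24.4° = -93.8°.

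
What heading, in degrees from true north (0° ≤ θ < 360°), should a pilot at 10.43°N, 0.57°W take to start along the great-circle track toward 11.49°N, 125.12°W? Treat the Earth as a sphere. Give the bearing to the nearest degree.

Δλ = -125.12 − -0.57 = -124.55°.
θ = atan2( sin Δλ · cos φ₂ , cos φ₁ · sin φ₂ − sin φ₁ · cos φ₂ · cos Δλ )
  = atan2(-0.80713, 0.29652) = -69.828° → normalised to [0°, 360°): 290.172°.

290°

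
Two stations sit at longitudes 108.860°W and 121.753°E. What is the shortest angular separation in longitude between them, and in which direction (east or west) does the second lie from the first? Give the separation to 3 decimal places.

129.387° west

Raw difference: 121.753 − -108.860 = 230.613°.
Normalise into (−180°, 180°]: 230.613° − 360° = -129.387°.
Negative ⇒ the second point lies to the west; separation 129.387°.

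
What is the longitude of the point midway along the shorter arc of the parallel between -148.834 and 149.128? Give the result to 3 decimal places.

Signed shortest Δλ from -148.834° to +149.128° is -62.038°.
Midpoint longitude = -148.834° + (-62.038°)/2 = -148.834° − 31.019° = -179.853°.
(The naïve average (-148.834 + +149.128)/2 = 0.147° is on the wrong side of the globe.)

-179.853°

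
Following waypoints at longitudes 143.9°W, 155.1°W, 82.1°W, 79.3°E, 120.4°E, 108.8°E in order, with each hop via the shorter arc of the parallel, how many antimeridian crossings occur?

Leg 1: -143.9° → -155.1°, shortest Δλ = -11.2° (west) — does not cross 180°.
Leg 2: -155.1° → -82.1°, shortest Δλ = 73.0° (east) — does not cross 180°.
Leg 3: -82.1° → +79.3°, shortest Δλ = 161.4° (east) — does not cross 180°.
Leg 4: +79.3° → +120.4°, shortest Δλ = 41.1° (east) — does not cross 180°.
Leg 5: +120.4° → +108.8°, shortest Δλ = -11.6° (west) — does not cross 180°.
Total crossings: 0.

0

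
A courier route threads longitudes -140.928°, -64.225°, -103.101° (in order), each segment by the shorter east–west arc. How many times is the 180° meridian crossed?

0

Leg 1: -140.928° → -64.225°, shortest Δλ = 76.703° (east) — does not cross 180°.
Leg 2: -64.225° → -103.101°, shortest Δλ = -38.876° (west) — does not cross 180°.
Total crossings: 0.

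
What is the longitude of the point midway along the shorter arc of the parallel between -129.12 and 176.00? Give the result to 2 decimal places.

Signed shortest Δλ from -129.12° to +176.00° is -54.88°.
Midpoint longitude = -129.12° + (-54.88°)/2 = -129.12° − 27.44° = -156.56°.
(The naïve average (-129.12 + +176.00)/2 = 23.44° is on the wrong side of the globe.)

-156.56°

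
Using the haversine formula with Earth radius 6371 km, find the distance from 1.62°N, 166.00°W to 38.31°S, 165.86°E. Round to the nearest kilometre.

5294 km

Δλ = 165.86 − -166.00 = 331.86°; wrapped into (−180°, 180°]: -28.14°.
Δφ = -38.31 − 1.62 = -39.93°.
a = sin²(Δφ/2) + cos φ₁ · cos φ₂ · sin²(Δλ/2) = 0.162942.
c = 2·atan2(√a, √(1−a)) = 0.83103 rad → d = 6371·c ≈ 5294.48 km.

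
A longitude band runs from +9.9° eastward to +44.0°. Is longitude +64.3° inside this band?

No

Band width going east from +9.9° to +44.0°: ((44.0 − 9.9) mod 360) = 34.1°.
Offset of +64.3° east of the west edge: ((64.3 − 9.9) mod 360) = 54.4°.
54.4° > 34.1° ⇒ outside.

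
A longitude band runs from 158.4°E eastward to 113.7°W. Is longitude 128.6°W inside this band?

Yes

Band width going east from +158.4° to -113.7°: ((-113.7 − 158.4) mod 360) = 87.9°.
Offset of -128.6° east of the west edge: ((-128.6 − 158.4) mod 360) = 73.0°.
73.0° ≤ 87.9° ⇒ inside.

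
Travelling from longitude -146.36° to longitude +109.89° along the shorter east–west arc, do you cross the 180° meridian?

Naïve |109.89 − -146.36| = 256.25° > 180°, so the shorter arc goes the other way round — across 180°.
Signed shortest Δλ = ((109.89 − -146.36 + 180) mod 360) − 180 = -103.75°.
Going west by 103.75° from -146.36° passes through 180° before reaching +109.89°.

Yes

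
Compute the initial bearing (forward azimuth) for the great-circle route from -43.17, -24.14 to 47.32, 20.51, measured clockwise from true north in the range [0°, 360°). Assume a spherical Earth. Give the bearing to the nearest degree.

29°

Δλ = 20.51 − -24.14 = 44.65°.
θ = atan2( sin Δλ · cos φ₂ , cos φ₁ · sin φ₂ − sin φ₁ · cos φ₂ · cos Δλ )
  = atan2(0.47641, 0.86612) = 28.813° → normalised to [0°, 360°): 28.813°.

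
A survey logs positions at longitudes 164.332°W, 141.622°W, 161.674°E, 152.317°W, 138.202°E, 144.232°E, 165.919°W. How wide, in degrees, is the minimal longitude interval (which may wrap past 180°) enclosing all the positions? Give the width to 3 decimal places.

Sort the longitudes: -165.919°, -164.332°, -152.317°, -141.622°, +138.202°, +144.232°, +161.674°.
Eastward gaps between consecutive values (wrapping around): 1.587°, 12.015°, 10.695°, 279.824°, 6.030°, 17.442°, 32.407°.
Largest gap = 279.824° ⇒ minimal covering band is its complement: 360° − 279.824° = 80.176°.
Band runs from +138.202° eastward to -141.622°, crossing the antimeridian.

80.176°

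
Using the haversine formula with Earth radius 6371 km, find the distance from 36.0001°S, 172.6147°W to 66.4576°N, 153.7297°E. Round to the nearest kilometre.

Δλ = 153.7297 − -172.6147 = 326.3444°; wrapped into (−180°, 180°]: -33.6556°.
Δφ = 66.4576 − -36.0001 = 102.4577°.
a = sin²(Δφ/2) + cos φ₁ · cos φ₂ · sin²(Δλ/2) = 0.634941.
c = 2·atan2(√a, √(1−a)) = 1.84407 rad → d = 6371·c ≈ 11748.56 km.

11749 km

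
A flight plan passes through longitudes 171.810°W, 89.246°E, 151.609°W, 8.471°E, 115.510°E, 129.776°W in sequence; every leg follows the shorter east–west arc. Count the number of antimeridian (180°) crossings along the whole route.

Leg 1: -171.810° → +89.246°, shortest Δλ = -98.944° (west) — crosses 180°.
Leg 2: +89.246° → -151.609°, shortest Δλ = 119.145° (east) — crosses 180°.
Leg 3: -151.609° → +8.471°, shortest Δλ = 160.08° (east) — does not cross 180°.
Leg 4: +8.471° → +115.510°, shortest Δλ = 107.039° (east) — does not cross 180°.
Leg 5: +115.510° → -129.776°, shortest Δλ = 114.714° (east) — crosses 180°.
Total crossings: 3.

3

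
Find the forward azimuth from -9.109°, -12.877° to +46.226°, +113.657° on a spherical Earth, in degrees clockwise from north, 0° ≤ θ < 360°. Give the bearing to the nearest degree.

41°

Δλ = 113.657 − -12.877 = 126.534°.
θ = atan2( sin Δλ · cos φ₂ , cos φ₁ · sin φ₂ − sin φ₁ · cos φ₂ · cos Δλ )
  = atan2(0.55588, 0.64777) = 40.634° → normalised to [0°, 360°): 40.634°.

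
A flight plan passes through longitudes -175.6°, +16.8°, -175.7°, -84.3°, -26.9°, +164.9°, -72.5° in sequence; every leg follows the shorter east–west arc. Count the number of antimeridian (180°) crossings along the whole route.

4

Leg 1: -175.6° → +16.8°, shortest Δλ = -167.6° (west) — crosses 180°.
Leg 2: +16.8° → -175.7°, shortest Δλ = 167.5° (east) — crosses 180°.
Leg 3: -175.7° → -84.3°, shortest Δλ = 91.4° (east) — does not cross 180°.
Leg 4: -84.3° → -26.9°, shortest Δλ = 57.4° (east) — does not cross 180°.
Leg 5: -26.9° → +164.9°, shortest Δλ = -168.2° (west) — crosses 180°.
Leg 6: +164.9° → -72.5°, shortest Δλ = 122.6° (east) — crosses 180°.
Total crossings: 4.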